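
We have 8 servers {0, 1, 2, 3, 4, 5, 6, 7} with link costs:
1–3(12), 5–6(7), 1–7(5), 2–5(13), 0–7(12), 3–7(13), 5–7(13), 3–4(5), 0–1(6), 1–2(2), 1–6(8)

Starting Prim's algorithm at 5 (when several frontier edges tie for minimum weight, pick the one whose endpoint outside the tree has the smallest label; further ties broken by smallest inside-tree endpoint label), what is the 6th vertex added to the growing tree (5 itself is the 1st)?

0

Prim's algorithm from 5:
Step 1: frontier [5–6 7, 2–5 13, 5–7 13] → take 5–6 (7); add 6.
Step 2: frontier [2–5 13, 5–7 13, 1–6 8] → take 1–6 (8); add 1.
Step 3: frontier [1–2 2, 1–7 5, 0–1 6, 1–3 12, 2–5 13, 5–7 13] → take 1–2 (2); add 2.
Step 4: frontier [1–7 5, 0–1 6, 1–3 12, 5–7 13] → take 1–7 (5); add 7.
Step 5: frontier [0–1 6, 1–3 12, 0–7 12, 3–7 13] → take 0–1 (6); add 0.
Step 6: frontier [1–3 12, 3–7 13] → take 1–3 (12); add 3.
Step 7: frontier [3–4 5] → take 3–4 (5); add 4.
Vertex order: 5, 6, 1, 2, 7, 0, 3, 4. The 6th vertex is 0.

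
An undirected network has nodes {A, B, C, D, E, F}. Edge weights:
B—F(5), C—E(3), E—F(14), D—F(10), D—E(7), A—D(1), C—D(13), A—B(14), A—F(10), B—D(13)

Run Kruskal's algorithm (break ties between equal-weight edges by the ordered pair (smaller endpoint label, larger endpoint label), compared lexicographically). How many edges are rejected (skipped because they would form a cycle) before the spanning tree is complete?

0

Kruskal: consider edges lightest-first.
A—D (1): add. Components now {A,D} {B} {C} {E} {F}
C—E (3): add. Components now {A,D} {B} {C,E} {F}
B—F (5): add. Components now {A,D} {B,F} {C,E}
D—E (7): add. Components now {A,C,D,E} {B,F}
A—F (10): add. Components now {A,B,C,D,E,F}
Edges rejected before the tree was complete: 0.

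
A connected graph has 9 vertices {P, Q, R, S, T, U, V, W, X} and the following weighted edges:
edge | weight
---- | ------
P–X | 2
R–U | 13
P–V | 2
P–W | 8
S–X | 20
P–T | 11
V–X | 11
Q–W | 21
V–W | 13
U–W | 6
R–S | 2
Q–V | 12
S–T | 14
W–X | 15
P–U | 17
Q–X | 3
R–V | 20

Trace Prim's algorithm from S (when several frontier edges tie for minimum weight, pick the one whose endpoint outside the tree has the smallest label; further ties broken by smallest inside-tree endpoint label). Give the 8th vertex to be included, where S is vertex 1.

Grow the tree from S using Prim:
Step 1: cheapest edge leaving the tree is R–S (2); add R.
Step 2: cheapest edge leaving the tree is R–U (13); add U.
Step 3: cheapest edge leaving the tree is U–W (6); add W.
Step 4: cheapest edge leaving the tree is P–W (8); add P.
Step 5: cheapest edge leaving the tree is P–V (2); add V.
Step 6: cheapest edge leaving the tree is P–X (2); add X.
Step 7: cheapest edge leaving the tree is Q–X (3); add Q.
Step 8: cheapest edge leaving the tree is P–T (11); add T.
Vertex order: S, R, U, W, P, V, X, Q, T. The 8th vertex is Q.

Q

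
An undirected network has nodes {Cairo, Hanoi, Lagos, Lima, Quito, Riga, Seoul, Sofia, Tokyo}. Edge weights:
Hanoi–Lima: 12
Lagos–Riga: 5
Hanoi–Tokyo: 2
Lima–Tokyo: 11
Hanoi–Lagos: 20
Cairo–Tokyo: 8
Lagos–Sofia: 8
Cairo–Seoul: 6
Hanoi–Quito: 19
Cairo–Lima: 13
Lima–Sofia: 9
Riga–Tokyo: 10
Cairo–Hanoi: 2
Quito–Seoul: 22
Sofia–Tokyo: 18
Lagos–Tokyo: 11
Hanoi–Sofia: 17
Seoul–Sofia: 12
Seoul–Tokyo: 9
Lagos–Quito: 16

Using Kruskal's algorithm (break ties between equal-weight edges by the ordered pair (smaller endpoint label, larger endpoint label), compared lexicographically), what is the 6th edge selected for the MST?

Kruskal: consider edges lightest-first.
Cairo–Hanoi (2): add — endpoints in different components.
Hanoi–Tokyo (2): add — endpoints in different components.
Lagos–Riga (5): add — endpoints in different components.
Cairo–Seoul (6): add — endpoints in different components.
Cairo–Tokyo (8): skip — Cairo and Tokyo already connected.
Lagos–Sofia (8): add — endpoints in different components.
Lima–Sofia (9): add — endpoints in different components.
Seoul–Tokyo (9): skip — Tokyo and Seoul already connected.
Riga–Tokyo (10): add — endpoints in different components.
Lagos–Tokyo (11): skip — Lagos and Tokyo already connected.
Lima–Tokyo (11): skip — Lima and Tokyo already connected.
Hanoi–Lima (12): skip — Lima and Hanoi already connected.
Seoul–Sofia (12): skip — Sofia and Seoul already connected.
Cairo–Lima (13): skip — Lima and Cairo already connected.
Lagos–Quito (16): add — endpoints in different components.
The 6th edge added is Lima–Sofia.

Lima-Sofia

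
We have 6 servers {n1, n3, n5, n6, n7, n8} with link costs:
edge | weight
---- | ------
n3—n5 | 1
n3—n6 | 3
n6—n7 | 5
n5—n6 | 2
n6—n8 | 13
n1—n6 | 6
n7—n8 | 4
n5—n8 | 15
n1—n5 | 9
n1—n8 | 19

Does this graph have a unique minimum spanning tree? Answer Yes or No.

Yes

Kruskal: consider edges lightest-first.
n3—n5 (1): add — endpoints in different components.
n5—n6 (2): add — endpoints in different components.
n3—n6 (3): skip — n3 and n6 already connected.
n7—n8 (4): add — endpoints in different components.
n6—n7 (5): add — endpoints in different components.
n1—n6 (6): add — endpoints in different components.
Every non-tree edge has weight strictly greater than the heaviest edge on the tree path between its endpoints, so the MST is unique.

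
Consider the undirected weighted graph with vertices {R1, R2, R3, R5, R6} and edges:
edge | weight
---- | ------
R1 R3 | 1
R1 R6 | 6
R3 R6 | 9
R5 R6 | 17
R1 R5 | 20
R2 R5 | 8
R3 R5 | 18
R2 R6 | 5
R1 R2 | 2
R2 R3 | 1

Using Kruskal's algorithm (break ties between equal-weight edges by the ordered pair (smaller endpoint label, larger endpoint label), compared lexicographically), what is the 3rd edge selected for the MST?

R2-R6

Sort edges by weight, then run Kruskal:
R1 R3 (1): add. Components now {R1,R3} {R6} {R5} {R2}
R2 R3 (1): add. Components now {R1,R2,R3} {R6} {R5}
R1 R2 (2): skip — R1 and R2 already connected.
R2 R6 (5): add. Components now {R1,R2,R3,R6} {R5}
R1 R6 (6): skip — R1 and R6 already connected.
R2 R5 (8): add. Components now {R1,R2,R3,R5,R6}
The 3rd edge added is R2 R6.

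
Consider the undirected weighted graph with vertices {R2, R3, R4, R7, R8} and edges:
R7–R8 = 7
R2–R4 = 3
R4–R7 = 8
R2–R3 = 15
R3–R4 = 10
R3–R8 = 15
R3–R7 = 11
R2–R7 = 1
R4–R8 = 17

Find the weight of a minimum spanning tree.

21

Prim, starting at R8.
Step 1: frontier [R7–R8 7, R3–R8 15, R4–R8 17] → take R7–R8 (7); add R7.
Step 2: frontier [R2–R7 1, R4–R7 8, R3–R7 11, R3–R8 15, R4–R8 17] → take R2–R7 (1); add R2.
Step 3: frontier [R2–R4 3, R2–R3 15, R4–R7 8, R3–R7 11, R3–R8 15, R4–R8 17] → take R2–R4 (3); add R4.
Step 4: frontier [R2–R3 15, R3–R4 10, R3–R7 11, R3–R8 15] → take R3–R4 (10); add R3.
MST edges: R7–R8, R2–R7, R2–R4, R3–R4; total weight 7+1+3+10 = 21.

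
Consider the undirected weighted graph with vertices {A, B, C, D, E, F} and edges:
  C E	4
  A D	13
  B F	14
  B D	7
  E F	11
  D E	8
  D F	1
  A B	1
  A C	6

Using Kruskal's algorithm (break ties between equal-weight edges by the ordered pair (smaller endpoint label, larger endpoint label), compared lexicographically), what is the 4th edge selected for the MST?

Sort edges by weight, then run Kruskal:
A B (1): add. Components now {A,B} {C} {D} {E} {F}
D F (1): add. Components now {A,B} {C} {D,F} {E}
C E (4): add. Components now {A,B} {C,E} {D,F}
A C (6): add. Components now {A,B,C,E} {D,F}
B D (7): add. Components now {A,B,C,D,E,F}
The 4th edge added is A C.

A-C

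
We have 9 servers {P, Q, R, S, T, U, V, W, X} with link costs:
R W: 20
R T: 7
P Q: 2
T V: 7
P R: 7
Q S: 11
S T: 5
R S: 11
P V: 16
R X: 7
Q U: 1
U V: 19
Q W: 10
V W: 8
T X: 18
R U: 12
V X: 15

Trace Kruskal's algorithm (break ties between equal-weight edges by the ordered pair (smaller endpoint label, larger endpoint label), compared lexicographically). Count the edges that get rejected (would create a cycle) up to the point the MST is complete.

Kruskal: consider edges lightest-first.
Q U (1): add — endpoints in different components.
P Q (2): add — endpoints in different components.
S T (5): add — endpoints in different components.
P R (7): add — endpoints in different components.
R T (7): add — endpoints in different components.
R X (7): add — endpoints in different components.
T V (7): add — endpoints in different components.
V W (8): add — endpoints in different components.
Edges rejected before the tree was complete: 0.

0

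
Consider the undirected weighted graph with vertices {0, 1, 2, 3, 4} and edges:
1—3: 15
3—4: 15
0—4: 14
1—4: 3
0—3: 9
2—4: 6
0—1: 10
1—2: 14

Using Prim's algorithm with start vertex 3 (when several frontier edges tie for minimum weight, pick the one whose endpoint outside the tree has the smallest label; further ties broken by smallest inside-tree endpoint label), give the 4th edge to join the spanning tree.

2-4

Prim, starting at 3.
Step 1: frontier [0—3 9, 1—3 15, 3—4 15] → take 0—3 (9); add 0.
Step 2: frontier [0—1 10, 0—4 14, 1—3 15, 3—4 15] → take 0—1 (10); add 1.
Step 3: frontier [0—4 14, 1—4 3, 1—2 14, 3—4 15] → take 1—4 (3); add 4.
Step 4: frontier [1—2 14, 2—4 6] → take 2—4 (6); add 2.
The 4th edge added is 2—4.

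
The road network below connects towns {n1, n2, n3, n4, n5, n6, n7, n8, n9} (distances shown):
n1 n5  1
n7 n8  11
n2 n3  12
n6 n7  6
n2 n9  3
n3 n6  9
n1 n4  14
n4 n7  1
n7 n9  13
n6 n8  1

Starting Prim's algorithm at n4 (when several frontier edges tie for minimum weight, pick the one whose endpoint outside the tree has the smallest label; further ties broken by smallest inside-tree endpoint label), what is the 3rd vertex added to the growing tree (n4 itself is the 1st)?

n6

Grow the tree from n4 using Prim:
Step 1: cheapest edge leaving the tree is n4 n7 (1); add n7.
Step 2: cheapest edge leaving the tree is n6 n7 (6); add n6.
Step 3: cheapest edge leaving the tree is n6 n8 (1); add n8.
Step 4: cheapest edge leaving the tree is n3 n6 (9); add n3.
Step 5: cheapest edge leaving the tree is n2 n3 (12); add n2.
Step 6: cheapest edge leaving the tree is n2 n9 (3); add n9.
Step 7: cheapest edge leaving the tree is n1 n4 (14); add n1.
Step 8: cheapest edge leaving the tree is n1 n5 (1); add n5.
Vertex order: n4, n7, n6, n8, n3, n2, n9, n1, n5. The 3rd vertex is n6.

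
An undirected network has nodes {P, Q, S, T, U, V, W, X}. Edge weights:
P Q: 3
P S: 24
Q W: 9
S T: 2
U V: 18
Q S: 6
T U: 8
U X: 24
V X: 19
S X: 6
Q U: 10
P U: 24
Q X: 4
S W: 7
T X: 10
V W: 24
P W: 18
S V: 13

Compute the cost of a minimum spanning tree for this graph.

Prim's algorithm from P:
Step 1: cheapest edge leaving the tree is P Q (3); add Q.
Step 2: cheapest edge leaving the tree is Q X (4); add X.
Step 3: cheapest edge leaving the tree is Q S (6); add S.
Step 4: cheapest edge leaving the tree is S T (2); add T.
Step 5: cheapest edge leaving the tree is S W (7); add W.
Step 6: cheapest edge leaving the tree is T U (8); add U.
Step 7: cheapest edge leaving the tree is S V (13); add V.
MST edges: P Q, Q X, Q S, S T, S W, T U, S V; total weight 3+4+6+2+7+8+13 = 43.

43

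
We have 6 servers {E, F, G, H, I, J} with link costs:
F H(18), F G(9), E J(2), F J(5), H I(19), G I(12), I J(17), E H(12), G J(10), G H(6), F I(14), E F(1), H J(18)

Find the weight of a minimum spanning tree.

Prim, starting at E.
Step 1: frontier [E F 1, E J 2, E H 12] → take E F (1); add F.
Step 2: frontier [E J 2, E H 12, F J 5, F G 9, F I 14, F H 18] → take E J (2); add J.
Step 3: frontier [E H 12, F G 9, F I 14, F H 18, G J 10, I J 17, H J 18] → take F G (9); add G.
Step 4: frontier [E H 12, F I 14, F H 18, G H 6, G I 12, I J 17, H J 18] → take G H (6); add H.
Step 5: frontier [F I 14, G I 12, H I 19, I J 17] → take G I (12); add I.
MST edges: E F, E J, F G, G H, G I; total weight 1+2+9+6+12 = 30.

30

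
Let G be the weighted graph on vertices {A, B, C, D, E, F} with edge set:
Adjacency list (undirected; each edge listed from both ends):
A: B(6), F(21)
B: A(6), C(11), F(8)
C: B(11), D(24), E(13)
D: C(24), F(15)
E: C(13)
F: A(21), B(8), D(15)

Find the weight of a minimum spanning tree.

53

Prim, starting at B.
Step 1: frontier [A—B 6, B—F 8, B—C 11] → take A—B (6); add A.
Step 2: frontier [A—F 21, B—F 8, B—C 11] → take B—F (8); add F.
Step 3: frontier [B—C 11, D—F 15] → take B—C (11); add C.
Step 4: frontier [C—E 13, C—D 24, D—F 15] → take C—E (13); add E.
Step 5: frontier [C—D 24, D—F 15] → take D—F (15); add D.
MST edges: A—B, B—F, B—C, C—E, D—F; total weight 6+8+11+13+15 = 53.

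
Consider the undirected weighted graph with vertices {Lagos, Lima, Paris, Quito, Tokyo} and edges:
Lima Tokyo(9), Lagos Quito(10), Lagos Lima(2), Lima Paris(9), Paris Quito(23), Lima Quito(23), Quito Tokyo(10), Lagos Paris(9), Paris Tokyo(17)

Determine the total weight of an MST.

30

Sort edges by weight, then run Kruskal:
Lagos Lima (2): add — endpoints in different components.
Lagos Paris (9): add — endpoints in different components.
Lima Paris (9): skip — Paris and Lima already connected.
Lima Tokyo (9): add — endpoints in different components.
Lagos Quito (10): add — endpoints in different components.
MST edges: Lagos Lima, Lagos Paris, Lima Tokyo, Lagos Quito; total weight 2+9+9+10 = 30.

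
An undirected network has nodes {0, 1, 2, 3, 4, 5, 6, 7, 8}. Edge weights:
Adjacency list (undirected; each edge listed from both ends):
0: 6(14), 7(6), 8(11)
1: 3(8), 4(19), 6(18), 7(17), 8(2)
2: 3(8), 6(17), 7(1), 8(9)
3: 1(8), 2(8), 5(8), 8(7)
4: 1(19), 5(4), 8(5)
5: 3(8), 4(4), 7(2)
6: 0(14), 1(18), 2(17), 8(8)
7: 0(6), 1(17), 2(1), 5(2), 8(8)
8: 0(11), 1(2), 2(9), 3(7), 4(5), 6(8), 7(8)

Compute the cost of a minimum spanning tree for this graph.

Sort edges by weight, then run Kruskal:
2 7 (1): add — endpoints in different components.
1 8 (2): add — endpoints in different components.
5 7 (2): add — endpoints in different components.
4 5 (4): add — endpoints in different components.
4 8 (5): add — endpoints in different components.
0 7 (6): add — endpoints in different components.
3 8 (7): add — endpoints in different components.
1 3 (8): skip — 1 and 3 already connected.
2 3 (8): skip — 2 and 3 already connected.
3 5 (8): skip — 3 and 5 already connected.
6 8 (8): add — endpoints in different components.
MST edges: 2 7, 1 8, 5 7, 4 5, 4 8, 0 7, 3 8, 6 8; total weight 1+2+2+4+5+6+7+8 = 35.

35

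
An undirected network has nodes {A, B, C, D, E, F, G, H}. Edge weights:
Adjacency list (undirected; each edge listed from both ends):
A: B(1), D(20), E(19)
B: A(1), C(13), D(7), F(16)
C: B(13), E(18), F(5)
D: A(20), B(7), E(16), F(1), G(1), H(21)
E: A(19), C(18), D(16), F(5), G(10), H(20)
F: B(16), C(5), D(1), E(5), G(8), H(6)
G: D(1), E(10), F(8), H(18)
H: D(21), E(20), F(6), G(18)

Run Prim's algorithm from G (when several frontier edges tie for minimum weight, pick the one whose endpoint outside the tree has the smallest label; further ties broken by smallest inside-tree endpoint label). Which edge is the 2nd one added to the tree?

D-F

Prim, starting at G.
Step 1: cheapest edge leaving the tree is D–G (1); add D.
Step 2: cheapest edge leaving the tree is D–F (1); add F.
Step 3: cheapest edge leaving the tree is C–F (5); add C.
Step 4: cheapest edge leaving the tree is E–F (5); add E.
Step 5: cheapest edge leaving the tree is F–H (6); add H.
Step 6: cheapest edge leaving the tree is B–D (7); add B.
Step 7: cheapest edge leaving the tree is A–B (1); add A.
The 2nd edge added is D–F.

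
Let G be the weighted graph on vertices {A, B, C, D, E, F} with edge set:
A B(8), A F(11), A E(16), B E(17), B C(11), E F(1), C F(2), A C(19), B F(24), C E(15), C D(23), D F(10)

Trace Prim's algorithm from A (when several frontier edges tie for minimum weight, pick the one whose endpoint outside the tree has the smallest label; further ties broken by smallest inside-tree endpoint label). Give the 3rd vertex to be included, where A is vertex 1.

Grow the tree from A using Prim:
Step 1: cheapest edge leaving the tree is A B (8); add B.
Step 2: cheapest edge leaving the tree is B C (11); add C.
Step 3: cheapest edge leaving the tree is C F (2); add F.
Step 4: cheapest edge leaving the tree is E F (1); add E.
Step 5: cheapest edge leaving the tree is D F (10); add D.
Vertex order: A, B, C, F, E, D. The 3rd vertex is C.

C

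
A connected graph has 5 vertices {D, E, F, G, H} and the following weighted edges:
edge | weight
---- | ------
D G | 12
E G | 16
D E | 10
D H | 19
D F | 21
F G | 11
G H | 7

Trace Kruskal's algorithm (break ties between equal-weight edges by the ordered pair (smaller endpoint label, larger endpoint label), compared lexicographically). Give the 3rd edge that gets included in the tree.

F-G

Kruskal's algorithm — process edges by increasing weight (ties by edge label):
G H (7): add. Components now {D} {E} {F} {G,H}
D E (10): add. Components now {D,E} {F} {G,H}
F G (11): add. Components now {D,E} {F,G,H}
D G (12): add. Components now {D,E,F,G,H}
The 3rd edge added is F G.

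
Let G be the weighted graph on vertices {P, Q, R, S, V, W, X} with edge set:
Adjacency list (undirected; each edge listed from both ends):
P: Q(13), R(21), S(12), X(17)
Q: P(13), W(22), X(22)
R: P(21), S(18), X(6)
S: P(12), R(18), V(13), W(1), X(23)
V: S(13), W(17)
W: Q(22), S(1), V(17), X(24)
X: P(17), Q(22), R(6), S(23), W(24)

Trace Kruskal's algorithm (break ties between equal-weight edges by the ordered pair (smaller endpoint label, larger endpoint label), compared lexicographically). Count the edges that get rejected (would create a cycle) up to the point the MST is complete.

0

Kruskal: consider edges lightest-first.
S-W (1): add. Components now {Q} {S,W} {V} {R} {X} {P}
R-X (6): add. Components now {Q} {S,W} {V} {R,X} {P}
P-S (12): add. Components now {Q} {P,S,W} {V} {R,X}
P-Q (13): add. Components now {P,Q,S,W} {V} {R,X}
S-V (13): add. Components now {P,Q,S,V,W} {R,X}
P-X (17): add. Components now {P,Q,R,S,V,W,X}
Edges rejected before the tree was complete: 0.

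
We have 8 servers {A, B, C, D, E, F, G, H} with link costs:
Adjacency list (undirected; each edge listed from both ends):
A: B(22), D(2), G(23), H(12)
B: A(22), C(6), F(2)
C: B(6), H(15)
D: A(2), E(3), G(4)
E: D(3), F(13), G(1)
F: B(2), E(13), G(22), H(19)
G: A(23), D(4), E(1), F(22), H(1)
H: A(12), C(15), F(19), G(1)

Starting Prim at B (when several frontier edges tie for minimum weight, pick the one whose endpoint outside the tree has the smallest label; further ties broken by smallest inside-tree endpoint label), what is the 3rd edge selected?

E-F

Prim, starting at B.
Step 1: cheapest edge leaving the tree is B F (2); add F.
Step 2: cheapest edge leaving the tree is B C (6); add C.
Step 3: cheapest edge leaving the tree is E F (13); add E.
Step 4: cheapest edge leaving the tree is E G (1); add G.
Step 5: cheapest edge leaving the tree is G H (1); add H.
Step 6: cheapest edge leaving the tree is D E (3); add D.
Step 7: cheapest edge leaving the tree is A D (2); add A.
The 3rd edge added is E F.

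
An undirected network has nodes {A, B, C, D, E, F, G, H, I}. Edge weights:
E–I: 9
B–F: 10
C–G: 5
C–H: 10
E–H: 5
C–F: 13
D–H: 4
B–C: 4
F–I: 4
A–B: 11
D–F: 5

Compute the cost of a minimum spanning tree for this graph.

48

Prim's algorithm from A:
Step 1: frontier [A–B 11] → take A–B (11); add B.
Step 2: frontier [B–C 4, B–F 10] → take B–C (4); add C.
Step 3: frontier [B–F 10, C–G 5, C–H 10, C–F 13] → take C–G (5); add G.
Step 4: frontier [B–F 10, C–H 10, C–F 13] → take B–F (10); add F.
Step 5: frontier [C–H 10, F–I 4, D–F 5] → take F–I (4); add I.
Step 6: frontier [C–H 10, D–F 5, E–I 9] → take D–F (5); add D.
Step 7: frontier [C–H 10, D–H 4, E–I 9] → take D–H (4); add H.
Step 8: frontier [E–H 5, E–I 9] → take E–H (5); add E.
MST edges: A–B, B–C, C–G, B–F, F–I, D–F, D–H, E–H; total weight 11+4+5+10+4+5+4+5 = 48.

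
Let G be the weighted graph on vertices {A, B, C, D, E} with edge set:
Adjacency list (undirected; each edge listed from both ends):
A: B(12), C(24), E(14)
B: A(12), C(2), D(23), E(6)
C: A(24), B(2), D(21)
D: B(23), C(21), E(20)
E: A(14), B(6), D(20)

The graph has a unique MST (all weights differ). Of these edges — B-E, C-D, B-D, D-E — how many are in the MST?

2

Kruskal: consider edges lightest-first.
B-C (2): add. Components now {A} {B,C} {D} {E}
B-E (6): add. Components now {A} {B,C,E} {D}
A-B (12): add. Components now {A,B,C,E} {D}
A-E (14): skip — A and E already connected.
D-E (20): add. Components now {A,B,C,D,E}
MST edge set: {B-C, B-E, A-B, D-E}.
Of the listed edges, {B-E, D-E} are in the MST → 2.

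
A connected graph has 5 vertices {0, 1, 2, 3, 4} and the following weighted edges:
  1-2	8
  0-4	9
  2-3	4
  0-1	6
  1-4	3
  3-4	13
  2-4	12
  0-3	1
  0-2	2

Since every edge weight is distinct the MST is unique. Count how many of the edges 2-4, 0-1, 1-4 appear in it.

Kruskal: consider edges lightest-first.
0-3 (1): add — endpoints in different components.
0-2 (2): add — endpoints in different components.
1-4 (3): add — endpoints in different components.
2-3 (4): skip — 2 and 3 already connected.
0-1 (6): add — endpoints in different components.
MST edge set: {0-3, 0-2, 1-4, 0-1}.
Of the listed edges, {0-1, 1-4} are in the MST → 2.

2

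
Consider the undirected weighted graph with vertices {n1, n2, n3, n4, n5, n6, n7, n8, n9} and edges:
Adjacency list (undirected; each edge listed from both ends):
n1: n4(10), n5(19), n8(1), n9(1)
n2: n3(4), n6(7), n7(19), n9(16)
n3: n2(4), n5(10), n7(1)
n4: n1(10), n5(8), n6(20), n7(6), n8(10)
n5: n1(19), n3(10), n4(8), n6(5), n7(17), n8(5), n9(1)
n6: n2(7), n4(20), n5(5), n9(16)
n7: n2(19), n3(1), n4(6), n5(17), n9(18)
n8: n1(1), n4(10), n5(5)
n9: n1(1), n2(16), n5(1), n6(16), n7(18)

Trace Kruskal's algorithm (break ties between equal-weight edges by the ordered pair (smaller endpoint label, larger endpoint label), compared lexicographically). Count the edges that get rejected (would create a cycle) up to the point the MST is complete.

Kruskal's algorithm — process edges by increasing weight (ties by edge label):
n1–n8 (1): add — endpoints in different components.
n1–n9 (1): add — endpoints in different components.
n3–n7 (1): add — endpoints in different components.
n5–n9 (1): add — endpoints in different components.
n2–n3 (4): add — endpoints in different components.
n5–n6 (5): add — endpoints in different components.
n5–n8 (5): skip — n8 and n5 already connected.
n4–n7 (6): add — endpoints in different components.
n2–n6 (7): add — endpoints in different components.
Edges rejected before the tree was complete: 1.

1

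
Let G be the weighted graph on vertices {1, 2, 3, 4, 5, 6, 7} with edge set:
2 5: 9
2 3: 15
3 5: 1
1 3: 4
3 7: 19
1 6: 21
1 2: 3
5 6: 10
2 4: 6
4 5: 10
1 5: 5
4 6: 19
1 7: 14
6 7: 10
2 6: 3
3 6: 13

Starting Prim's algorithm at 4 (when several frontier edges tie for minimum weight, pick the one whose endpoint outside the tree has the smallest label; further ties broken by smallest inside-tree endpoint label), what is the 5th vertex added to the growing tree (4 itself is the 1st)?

Prim, starting at 4.
Step 1: cheapest edge leaving the tree is 2 4 (6); add 2.
Step 2: cheapest edge leaving the tree is 1 2 (3); add 1.
Step 3: cheapest edge leaving the tree is 2 6 (3); add 6.
Step 4: cheapest edge leaving the tree is 1 3 (4); add 3.
Step 5: cheapest edge leaving the tree is 3 5 (1); add 5.
Step 6: cheapest edge leaving the tree is 6 7 (10); add 7.
Vertex order: 4, 2, 1, 6, 3, 5, 7. The 5th vertex is 3.

3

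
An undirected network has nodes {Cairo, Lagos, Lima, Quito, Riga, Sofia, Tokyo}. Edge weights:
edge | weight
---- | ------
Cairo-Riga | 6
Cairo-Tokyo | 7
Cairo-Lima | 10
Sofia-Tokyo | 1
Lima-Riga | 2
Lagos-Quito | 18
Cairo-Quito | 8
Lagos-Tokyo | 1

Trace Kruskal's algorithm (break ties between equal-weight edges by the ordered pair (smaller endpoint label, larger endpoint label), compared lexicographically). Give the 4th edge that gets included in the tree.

Kruskal's algorithm — process edges by increasing weight (ties by edge label):
Lagos-Tokyo (1): add — endpoints in different components.
Sofia-Tokyo (1): add — endpoints in different components.
Lima-Riga (2): add — endpoints in different components.
Cairo-Riga (6): add — endpoints in different components.
Cairo-Tokyo (7): add — endpoints in different components.
Cairo-Quito (8): add — endpoints in different components.
The 4th edge added is Cairo-Riga.

Cairo-Riga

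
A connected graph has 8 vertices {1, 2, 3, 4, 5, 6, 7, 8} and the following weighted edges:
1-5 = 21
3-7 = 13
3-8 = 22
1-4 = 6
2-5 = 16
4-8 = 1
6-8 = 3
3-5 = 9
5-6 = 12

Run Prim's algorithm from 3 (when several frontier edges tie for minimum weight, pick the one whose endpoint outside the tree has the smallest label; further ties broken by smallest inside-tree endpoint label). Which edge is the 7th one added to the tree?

Prim, starting at 3.
Step 1: cheapest edge leaving the tree is 3-5 (9); add 5.
Step 2: cheapest edge leaving the tree is 5-6 (12); add 6.
Step 3: cheapest edge leaving the tree is 6-8 (3); add 8.
Step 4: cheapest edge leaving the tree is 4-8 (1); add 4.
Step 5: cheapest edge leaving the tree is 1-4 (6); add 1.
Step 6: cheapest edge leaving the tree is 3-7 (13); add 7.
Step 7: cheapest edge leaving the tree is 2-5 (16); add 2.
The 7th edge added is 2-5.

2-5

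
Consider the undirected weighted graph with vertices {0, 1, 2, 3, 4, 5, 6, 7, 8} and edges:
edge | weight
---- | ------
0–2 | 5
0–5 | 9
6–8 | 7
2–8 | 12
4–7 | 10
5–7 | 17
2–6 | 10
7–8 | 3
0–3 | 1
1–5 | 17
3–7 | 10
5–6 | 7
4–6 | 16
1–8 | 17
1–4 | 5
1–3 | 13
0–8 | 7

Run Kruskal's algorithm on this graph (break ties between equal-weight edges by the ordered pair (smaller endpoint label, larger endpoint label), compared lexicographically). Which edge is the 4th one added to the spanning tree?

Sort edges by weight, then run Kruskal:
0–3 (1): add — endpoints in different components.
7–8 (3): add — endpoints in different components.
0–2 (5): add — endpoints in different components.
1–4 (5): add — endpoints in different components.
0–8 (7): add — endpoints in different components.
5–6 (7): add — endpoints in different components.
6–8 (7): add — endpoints in different components.
0–5 (9): skip — 0 and 5 already connected.
2–6 (10): skip — 2 and 6 already connected.
3–7 (10): skip — 3 and 7 already connected.
4–7 (10): add — endpoints in different components.
The 4th edge added is 1–4.

1-4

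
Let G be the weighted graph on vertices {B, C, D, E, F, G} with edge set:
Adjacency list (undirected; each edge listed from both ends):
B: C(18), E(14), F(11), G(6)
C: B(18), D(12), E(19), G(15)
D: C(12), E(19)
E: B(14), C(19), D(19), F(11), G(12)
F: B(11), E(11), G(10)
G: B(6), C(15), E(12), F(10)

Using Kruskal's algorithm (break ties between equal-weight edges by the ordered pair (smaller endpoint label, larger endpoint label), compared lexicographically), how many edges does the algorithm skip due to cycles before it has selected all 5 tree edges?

3

Kruskal: consider edges lightest-first.
B—G (6): add. Components now {B,G} {C} {D} {E} {F}
F—G (10): add. Components now {B,F,G} {C} {D} {E}
B—F (11): skip — B and F already connected.
E—F (11): add. Components now {B,E,F,G} {C} {D}
C—D (12): add. Components now {B,E,F,G} {C,D}
E—G (12): skip — E and G already connected.
B—E (14): skip — B and E already connected.
C—G (15): add. Components now {B,C,D,E,F,G}
Edges rejected before the tree was complete: 3.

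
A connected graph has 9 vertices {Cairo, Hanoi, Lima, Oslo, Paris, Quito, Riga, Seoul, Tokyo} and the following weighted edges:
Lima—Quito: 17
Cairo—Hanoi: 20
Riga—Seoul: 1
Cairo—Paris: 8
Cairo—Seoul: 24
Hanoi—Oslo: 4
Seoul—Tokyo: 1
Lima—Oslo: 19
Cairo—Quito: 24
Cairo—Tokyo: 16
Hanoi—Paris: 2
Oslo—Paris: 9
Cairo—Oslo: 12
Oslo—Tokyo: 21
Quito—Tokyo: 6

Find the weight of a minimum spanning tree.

55

Kruskal's algorithm — process edges by increasing weight (ties by edge label):
Riga—Seoul (1): add — endpoints in different components.
Seoul—Tokyo (1): add — endpoints in different components.
Hanoi—Paris (2): add — endpoints in different components.
Hanoi—Oslo (4): add — endpoints in different components.
Quito—Tokyo (6): add — endpoints in different components.
Cairo—Paris (8): add — endpoints in different components.
Oslo—Paris (9): skip — Oslo and Paris already connected.
Cairo—Oslo (12): skip — Oslo and Cairo already connected.
Cairo—Tokyo (16): add — endpoints in different components.
Lima—Quito (17): add — endpoints in different components.
MST edges: Riga—Seoul, Seoul—Tokyo, Hanoi—Paris, Hanoi—Oslo, Quito—Tokyo, Cairo—Paris, Cairo—Tokyo, Lima—Quito; total weight 1+1+2+4+6+8+16+17 = 55.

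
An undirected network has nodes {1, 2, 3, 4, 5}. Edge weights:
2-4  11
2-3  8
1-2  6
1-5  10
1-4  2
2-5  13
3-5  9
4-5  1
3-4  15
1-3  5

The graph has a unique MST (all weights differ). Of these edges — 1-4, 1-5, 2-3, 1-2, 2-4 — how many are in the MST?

Kruskal: consider edges lightest-first.
4-5 (1): add. Components now {1} {2} {3} {4,5}
1-4 (2): add. Components now {1,4,5} {2} {3}
1-3 (5): add. Components now {1,3,4,5} {2}
1-2 (6): add. Components now {1,2,3,4,5}
MST edge set: {4-5, 1-4, 1-3, 1-2}.
Of the listed edges, {1-4, 1-2} are in the MST → 2.

2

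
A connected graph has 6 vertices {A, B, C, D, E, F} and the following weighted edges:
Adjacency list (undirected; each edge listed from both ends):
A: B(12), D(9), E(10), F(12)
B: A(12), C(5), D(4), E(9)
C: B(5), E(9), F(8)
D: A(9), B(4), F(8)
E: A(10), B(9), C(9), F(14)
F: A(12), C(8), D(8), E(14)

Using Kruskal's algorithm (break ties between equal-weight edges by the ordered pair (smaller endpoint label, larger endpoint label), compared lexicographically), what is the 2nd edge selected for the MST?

B-C

Kruskal's algorithm — process edges by increasing weight (ties by edge label):
B—D (4): add. Components now {A} {B,D} {C} {E} {F}
B—C (5): add. Components now {A} {B,C,D} {E} {F}
C—F (8): add. Components now {A} {B,C,D,F} {E}
D—F (8): skip — D and F already connected.
A—D (9): add. Components now {A,B,C,D,F} {E}
B—E (9): add. Components now {A,B,C,D,E,F}
The 2nd edge added is B—C.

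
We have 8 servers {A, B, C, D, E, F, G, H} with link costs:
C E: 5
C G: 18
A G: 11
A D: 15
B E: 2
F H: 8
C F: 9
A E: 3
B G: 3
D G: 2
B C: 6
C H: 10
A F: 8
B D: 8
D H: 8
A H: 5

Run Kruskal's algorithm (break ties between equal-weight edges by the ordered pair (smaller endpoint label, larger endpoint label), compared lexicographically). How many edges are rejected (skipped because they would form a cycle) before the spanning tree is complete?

Kruskal's algorithm — process edges by increasing weight (ties by edge label):
B E (2): add — endpoints in different components.
D G (2): add — endpoints in different components.
A E (3): add — endpoints in different components.
B G (3): add — endpoints in different components.
A H (5): add — endpoints in different components.
C E (5): add — endpoints in different components.
B C (6): skip — B and C already connected.
A F (8): add — endpoints in different components.
Edges rejected before the tree was complete: 1.

1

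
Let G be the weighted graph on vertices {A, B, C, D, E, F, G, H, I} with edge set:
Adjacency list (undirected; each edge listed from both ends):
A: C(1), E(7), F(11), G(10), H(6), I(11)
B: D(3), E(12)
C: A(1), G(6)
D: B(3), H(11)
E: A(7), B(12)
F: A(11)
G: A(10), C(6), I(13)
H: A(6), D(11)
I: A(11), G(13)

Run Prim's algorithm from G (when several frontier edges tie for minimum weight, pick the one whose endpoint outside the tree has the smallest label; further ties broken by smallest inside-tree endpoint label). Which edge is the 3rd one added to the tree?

Prim, starting at G.
Step 1: frontier [C–G 6, A–G 10, G–I 13] → take C–G (6); add C.
Step 2: frontier [A–C 1, A–G 10, G–I 13] → take A–C (1); add A.
Step 3: frontier [A–H 6, A–E 7, A–F 11, A–I 11, G–I 13] → take A–H (6); add H.
Step 4: frontier [A–E 7, A–F 11, A–I 11, G–I 13, D–H 11] → take A–E (7); add E.
Step 5: frontier [A–F 11, A–I 11, B–E 12, G–I 13, D–H 11] → take D–H (11); add D.
Step 6: frontier [A–F 11, A–I 11, B–D 3, B–E 12, G–I 13] → take B–D (3); add B.
Step 7: frontier [A–F 11, A–I 11, G–I 13] → take A–F (11); add F.
Step 8: frontier [A–I 11, G–I 13] → take A–I (11); add I.
The 3rd edge added is A–H.

A-H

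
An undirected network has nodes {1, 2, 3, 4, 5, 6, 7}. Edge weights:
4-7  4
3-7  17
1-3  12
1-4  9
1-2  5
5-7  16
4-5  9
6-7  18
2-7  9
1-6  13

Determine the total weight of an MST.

Grow the tree from 4 using Prim:
Step 1: frontier [4-7 4, 1-4 9, 4-5 9] → take 4-7 (4); add 7.
Step 2: frontier [1-4 9, 4-5 9, 2-7 9, 5-7 16, 3-7 17, 6-7 18] → take 1-4 (9); add 1.
Step 3: frontier [1-2 5, 1-3 12, 1-6 13, 4-5 9, 2-7 9, 5-7 16, 3-7 17, 6-7 18] → take 1-2 (5); add 2.
Step 4: frontier [1-3 12, 1-6 13, 4-5 9, 5-7 16, 3-7 17, 6-7 18] → take 4-5 (9); add 5.
Step 5: frontier [1-3 12, 1-6 13, 3-7 17, 6-7 18] → take 1-3 (12); add 3.
Step 6: frontier [1-6 13, 6-7 18] → take 1-6 (13); add 6.
MST edges: 4-7, 1-4, 1-2, 4-5, 1-3, 1-6; total weight 4+9+5+9+12+13 = 52.

52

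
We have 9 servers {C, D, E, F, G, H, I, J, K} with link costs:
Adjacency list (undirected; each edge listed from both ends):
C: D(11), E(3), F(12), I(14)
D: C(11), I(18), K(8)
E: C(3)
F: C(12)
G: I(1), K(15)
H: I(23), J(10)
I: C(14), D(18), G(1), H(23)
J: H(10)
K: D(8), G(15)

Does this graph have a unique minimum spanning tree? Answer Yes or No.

Yes

Kruskal: consider edges lightest-first.
G–I (1): add — endpoints in different components.
C–E (3): add — endpoints in different components.
D–K (8): add — endpoints in different components.
H–J (10): add — endpoints in different components.
C–D (11): add — endpoints in different components.
C–F (12): add — endpoints in different components.
C–I (14): add — endpoints in different components.
G–K (15): skip — G and K already connected.
D–I (18): skip — D and I already connected.
H–I (23): add — endpoints in different components.
Every non-tree edge has weight strictly greater than the heaviest edge on the tree path between its endpoints, so the MST is unique.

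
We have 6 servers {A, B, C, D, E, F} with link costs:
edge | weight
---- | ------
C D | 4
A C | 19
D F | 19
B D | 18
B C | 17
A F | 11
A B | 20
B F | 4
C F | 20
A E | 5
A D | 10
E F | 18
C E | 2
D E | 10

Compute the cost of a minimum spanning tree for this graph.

Prim's algorithm from A:
Step 1: cheapest edge leaving the tree is A E (5); add E.
Step 2: cheapest edge leaving the tree is C E (2); add C.
Step 3: cheapest edge leaving the tree is C D (4); add D.
Step 4: cheapest edge leaving the tree is A F (11); add F.
Step 5: cheapest edge leaving the tree is B F (4); add B.
MST edges: A E, C E, C D, A F, B F; total weight 5+2+4+11+4 = 26.

26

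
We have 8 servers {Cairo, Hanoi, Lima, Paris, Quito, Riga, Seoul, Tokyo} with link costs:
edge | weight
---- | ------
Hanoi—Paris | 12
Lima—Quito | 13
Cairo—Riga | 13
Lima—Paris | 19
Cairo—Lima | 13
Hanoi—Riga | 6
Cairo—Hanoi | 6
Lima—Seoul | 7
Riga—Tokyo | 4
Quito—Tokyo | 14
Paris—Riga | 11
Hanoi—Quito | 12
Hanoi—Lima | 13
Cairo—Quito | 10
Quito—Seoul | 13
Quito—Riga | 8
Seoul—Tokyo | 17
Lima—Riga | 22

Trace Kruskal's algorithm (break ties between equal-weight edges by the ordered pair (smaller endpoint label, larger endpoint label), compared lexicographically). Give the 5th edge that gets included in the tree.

Quito-Riga

Kruskal: consider edges lightest-first.
Riga—Tokyo (4): add — endpoints in different components.
Cairo—Hanoi (6): add — endpoints in different components.
Hanoi—Riga (6): add — endpoints in different components.
Lima—Seoul (7): add — endpoints in different components.
Quito—Riga (8): add — endpoints in different components.
Cairo—Quito (10): skip — Cairo and Quito already connected.
Paris—Riga (11): add — endpoints in different components.
Hanoi—Paris (12): skip — Paris and Hanoi already connected.
Hanoi—Quito (12): skip — Hanoi and Quito already connected.
Cairo—Lima (13): add — endpoints in different components.
The 5th edge added is Quito—Riga.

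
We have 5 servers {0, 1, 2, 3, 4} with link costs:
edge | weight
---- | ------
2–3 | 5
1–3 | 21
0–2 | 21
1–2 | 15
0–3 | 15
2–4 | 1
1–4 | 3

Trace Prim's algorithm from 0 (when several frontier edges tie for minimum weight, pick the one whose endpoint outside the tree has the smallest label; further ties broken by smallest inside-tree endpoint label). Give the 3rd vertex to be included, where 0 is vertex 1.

2

Grow the tree from 0 using Prim:
Step 1: cheapest edge leaving the tree is 0–3 (15); add 3.
Step 2: cheapest edge leaving the tree is 2–3 (5); add 2.
Step 3: cheapest edge leaving the tree is 2–4 (1); add 4.
Step 4: cheapest edge leaving the tree is 1–4 (3); add 1.
Vertex order: 0, 3, 2, 4, 1. The 3rd vertex is 2.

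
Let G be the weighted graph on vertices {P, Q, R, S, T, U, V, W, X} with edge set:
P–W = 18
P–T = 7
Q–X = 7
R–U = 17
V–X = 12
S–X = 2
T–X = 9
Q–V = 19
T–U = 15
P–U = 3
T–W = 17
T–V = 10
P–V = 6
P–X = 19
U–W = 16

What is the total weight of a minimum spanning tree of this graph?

67

Sort edges by weight, then run Kruskal:
S–X (2): add — endpoints in different components.
P–U (3): add — endpoints in different components.
P–V (6): add — endpoints in different components.
P–T (7): add — endpoints in different components.
Q–X (7): add — endpoints in different components.
T–X (9): add — endpoints in different components.
T–V (10): skip — V and T already connected.
V–X (12): skip — V and X already connected.
T–U (15): skip — U and T already connected.
U–W (16): add — endpoints in different components.
R–U (17): add — endpoints in different components.
MST edges: S–X, P–U, P–V, P–T, Q–X, T–X, U–W, R–U; total weight 2+3+6+7+7+9+16+17 = 67.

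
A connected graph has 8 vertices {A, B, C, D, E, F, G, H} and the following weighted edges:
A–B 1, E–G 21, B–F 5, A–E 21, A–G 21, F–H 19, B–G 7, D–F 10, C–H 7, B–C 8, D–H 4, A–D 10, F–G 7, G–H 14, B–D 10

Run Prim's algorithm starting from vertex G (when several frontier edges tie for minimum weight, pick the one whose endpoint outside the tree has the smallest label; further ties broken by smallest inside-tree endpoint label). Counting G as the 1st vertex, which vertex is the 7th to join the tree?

D

Prim's algorithm from G:
Step 1: cheapest edge leaving the tree is B–G (7); add B.
Step 2: cheapest edge leaving the tree is A–B (1); add A.
Step 3: cheapest edge leaving the tree is B–F (5); add F.
Step 4: cheapest edge leaving the tree is B–C (8); add C.
Step 5: cheapest edge leaving the tree is C–H (7); add H.
Step 6: cheapest edge leaving the tree is D–H (4); add D.
Step 7: cheapest edge leaving the tree is A–E (21); add E.
Vertex order: G, B, A, F, C, H, D, E. The 7th vertex is D.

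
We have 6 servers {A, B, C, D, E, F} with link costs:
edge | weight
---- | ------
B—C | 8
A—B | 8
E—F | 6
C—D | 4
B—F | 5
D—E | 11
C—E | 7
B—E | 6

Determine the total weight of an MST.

Kruskal: consider edges lightest-first.
C—D (4): add — endpoints in different components.
B—F (5): add — endpoints in different components.
B—E (6): add — endpoints in different components.
E—F (6): skip — E and F already connected.
C—E (7): add — endpoints in different components.
A—B (8): add — endpoints in different components.
MST edges: C—D, B—F, B—E, C—E, A—B; total weight 4+5+6+7+8 = 30.

30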